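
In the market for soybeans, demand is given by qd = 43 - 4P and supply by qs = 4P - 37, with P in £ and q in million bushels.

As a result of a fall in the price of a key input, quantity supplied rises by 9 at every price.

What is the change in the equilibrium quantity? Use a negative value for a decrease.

Before the shock: 43 - 4P = 4P - 37 ⇒ 80 = 8P ⇒ P = 10, q = 3.
After the shift, demand is qd = 43 - 4P and supply is qs = 4P - 28.
New equilibrium: 43 - 4P = 4P - 28 ⇒ 71 = 8P ⇒ P = 8.875, q = 7.5.
Δq = 7.5 − 3 = +4.5.

+4.5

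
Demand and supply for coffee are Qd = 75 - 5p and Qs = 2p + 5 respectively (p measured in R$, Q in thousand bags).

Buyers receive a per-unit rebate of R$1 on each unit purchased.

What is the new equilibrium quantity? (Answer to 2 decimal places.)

26.43

Original equilibrium: 75 - 5p = 2p + 5 gives 70 = 7p, so p = 10 and Q = 25.
Since buyers' out-of-pocket price is the market price minus the rebate, the effective demand curve becomes Qd = 80 - 5p.
Setting them equal: 80 - 5p = 2p + 5 → 75 = 7p, so p = 75/7 ≈ 10.7143 and Q = 185/7 ≈ 26.4286.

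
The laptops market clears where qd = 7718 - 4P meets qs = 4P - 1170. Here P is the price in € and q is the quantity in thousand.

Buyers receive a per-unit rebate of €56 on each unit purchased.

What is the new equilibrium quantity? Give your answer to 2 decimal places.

Before the shock: 7718 - 4P = 4P - 1170 ⇒ 8888 = 8P ⇒ P = 1111, q = 3274.
Since buyers' out-of-pocket price is the market price minus the rebate, the effective demand curve becomes qd = 7942 - 4P.
Clearing the new market: 7942 - 4P = 4P - 1170, so P = 1139 and q = 3386.

3386.00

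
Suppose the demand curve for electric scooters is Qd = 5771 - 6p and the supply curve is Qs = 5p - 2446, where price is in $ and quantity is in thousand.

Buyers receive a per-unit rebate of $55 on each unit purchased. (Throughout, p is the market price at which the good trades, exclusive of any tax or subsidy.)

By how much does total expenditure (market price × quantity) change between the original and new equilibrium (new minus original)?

+155220

Before the shock: 5771 - 6p = 5p - 2446 ⇒ 8217 = 11p ⇒ p = 747, Q = 1289.
Since buyers' out-of-pocket price is the market price minus the rebate, the effective demand curve becomes Qd = 6101 - 6p.
Setting them equal: 6101 - 6p = 5p - 2446 → 8547 = 11p, so p = 777 and Q = 1439.
Expenditure moves from 747×1289 = 962883 to 777×1439 = 1118103; change = +155220.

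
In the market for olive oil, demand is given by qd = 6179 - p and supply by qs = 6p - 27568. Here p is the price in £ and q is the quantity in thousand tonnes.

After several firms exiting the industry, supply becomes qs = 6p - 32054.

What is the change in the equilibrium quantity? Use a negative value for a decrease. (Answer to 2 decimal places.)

-640.86

Original equilibrium: 6179 - p = 6p - 27568 gives 33747 = 7p, so p = 4821 and q = 1358.
The new curves are qd = 6179 - p (demand) and qs = 6p - 32054 (supply).
Equate the new curves: 6179 - p = 6p - 32054, giving 38233 = 7p, p = 38233/7 ≈ 5461.8571, q = 5020/7 ≈ 717.1429.
Δq = 717.1429 − 1358 = -640.86.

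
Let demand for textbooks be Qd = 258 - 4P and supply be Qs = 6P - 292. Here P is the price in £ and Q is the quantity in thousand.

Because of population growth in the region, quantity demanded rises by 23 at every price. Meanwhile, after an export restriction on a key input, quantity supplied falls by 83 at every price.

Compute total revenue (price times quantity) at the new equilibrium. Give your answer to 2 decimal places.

Solve the original market: 258 - 4P = 6P - 292, hence P = 55 and Q = 38.
With the change applied: demand Qd = 281 - 4P, supply Qs = 6P - 375.
Equate the new curves: 281 - 4P = 6P - 375, giving 656 = 10P, P = 65.6, Q = 18.6.
New expenditure = 65.6 × 18.6 = 1220.16.

1220.16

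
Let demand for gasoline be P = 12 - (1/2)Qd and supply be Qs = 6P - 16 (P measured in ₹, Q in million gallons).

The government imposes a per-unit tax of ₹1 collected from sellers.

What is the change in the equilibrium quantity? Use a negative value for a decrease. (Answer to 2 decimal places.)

Original equilibrium: 24 - 2P = 6P - 16 gives 40 = 8P, so P = 5 and Q = 14.
Since sellers keep the price net of the tax, the effective supply curve becomes Qs = 6P - 22.
Equate the new curves: 24 - 2P = 6P - 22, giving 46 = 8P, P = 5.75, Q = 12.5.
ΔQ = 12.5 − 14 = -1.50.

-1.50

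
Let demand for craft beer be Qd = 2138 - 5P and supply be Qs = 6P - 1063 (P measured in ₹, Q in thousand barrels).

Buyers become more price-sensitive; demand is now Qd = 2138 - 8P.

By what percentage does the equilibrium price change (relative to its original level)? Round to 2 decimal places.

-21.43

Solve the original market: 2138 - 5P = 6P - 1063, hence P = 291 and Q = 683.
The new curves are Qd = 2138 - 8P (demand) and Qs = 6P - 1063 (supply).
Setting them equal: 2138 - 8P = 6P - 1063 → 3201 = 14P, so P = 3201/14 ≈ 228.6429 and Q = 2162/7 ≈ 308.8571.
%ΔP = (228.6429 − 291) / 291 × 100 = -21.43%.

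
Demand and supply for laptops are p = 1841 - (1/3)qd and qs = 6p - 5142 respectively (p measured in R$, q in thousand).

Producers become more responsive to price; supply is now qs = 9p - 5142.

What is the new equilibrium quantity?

2856.75

Before the shock: 5523 - 3p = 6p - 5142 ⇒ 10665 = 9p ⇒ p = 1185, q = 1968.
After the shift, demand is qd = 5523 - 3p and supply is qs = 9p - 5142.
Equate the new curves: 5523 - 3p = 9p - 5142, giving 10665 = 12p, p = 888.75, q = 2856.75.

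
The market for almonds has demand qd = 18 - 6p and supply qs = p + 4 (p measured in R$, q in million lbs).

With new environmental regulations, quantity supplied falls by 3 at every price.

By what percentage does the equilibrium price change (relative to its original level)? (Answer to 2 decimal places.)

Solve the original market: 18 - 6p = p + 4, hence p = 2 and q = 6.
The new curves are qd = 18 - 6p (demand) and qs = p + 1 (supply).
Setting them equal: 18 - 6p = p + 1 → 17 = 7p, so p = 17/7 ≈ 2.4286 and q = 24/7 ≈ 3.4286.
%Δp = (2.4286 − 2) / 2 × 100 = +21.43%.

+21.43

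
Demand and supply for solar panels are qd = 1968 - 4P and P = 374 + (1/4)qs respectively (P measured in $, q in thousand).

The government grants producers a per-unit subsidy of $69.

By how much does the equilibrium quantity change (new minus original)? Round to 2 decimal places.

+138.00

Solve the original market: 1968 - 4P = 4P - 1496, hence P = 433 and q = 236.
Since sellers receive the price plus the subsidy, the effective supply curve becomes qs = 4P - 1220.
New equilibrium: 1968 - 4P = 4P - 1220 ⇒ 3188 = 8P ⇒ P = 398.5, q = 374.
Δq = 374 − 236 = +138.00.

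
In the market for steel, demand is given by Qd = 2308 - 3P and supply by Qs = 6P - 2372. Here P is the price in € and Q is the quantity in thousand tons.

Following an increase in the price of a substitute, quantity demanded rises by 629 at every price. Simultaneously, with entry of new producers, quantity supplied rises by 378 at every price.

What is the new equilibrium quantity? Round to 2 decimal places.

1293.33

Original equilibrium: 2308 - 3P = 6P - 2372 gives 4680 = 9P, so P = 520 and Q = 748.
With the change applied: demand Qd = 2937 - 3P, supply Qs = 6P - 1994.
New equilibrium: 2937 - 3P = 6P - 1994 ⇒ 4931 = 9P ⇒ P = 4931/9 ≈ 547.8889, Q = 3880/3 ≈ 1293.3333.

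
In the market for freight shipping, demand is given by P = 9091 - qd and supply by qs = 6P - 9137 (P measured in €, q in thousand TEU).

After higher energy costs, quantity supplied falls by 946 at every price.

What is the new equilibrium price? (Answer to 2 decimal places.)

Original equilibrium: 9091 - P = 6P - 9137 gives 18228 = 7P, so P = 2604 and q = 6487.
With the change applied: demand qd = 9091 - P, supply qs = 6P - 10083.
Clearing the new market: 9091 - P = 6P - 10083, so P = 19174/7 ≈ 2739.1429 and q = 44463/7 ≈ 6351.8571.

2739.14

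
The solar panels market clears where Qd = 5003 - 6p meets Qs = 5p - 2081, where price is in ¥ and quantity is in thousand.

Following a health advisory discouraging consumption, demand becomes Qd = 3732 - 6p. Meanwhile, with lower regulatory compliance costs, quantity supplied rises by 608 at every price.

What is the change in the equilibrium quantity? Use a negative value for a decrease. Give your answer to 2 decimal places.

-246.09

Original equilibrium: 5003 - 6p = 5p - 2081 gives 7084 = 11p, so p = 644 and Q = 1139.
With the change applied: demand Qd = 3732 - 6p, supply Qs = 5p - 1473.
Equate the new curves: 3732 - 6p = 5p - 1473, giving 5205 = 11p, p = 5205/11 ≈ 473.1818, Q = 9822/11 ≈ 892.9091.
ΔQ = 892.9091 − 1139 = -246.09.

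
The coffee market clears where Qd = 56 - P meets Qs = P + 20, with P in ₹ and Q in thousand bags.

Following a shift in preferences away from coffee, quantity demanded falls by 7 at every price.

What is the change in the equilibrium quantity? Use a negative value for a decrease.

-3.5

Original equilibrium: 56 - P = P + 20 gives 36 = 2P, so P = 18 and Q = 38.
With the change applied: demand Qd = 49 - P, supply Qs = P + 20.
New equilibrium: 49 - P = P + 20 ⇒ 29 = 2P ⇒ P = 14.5, Q = 34.5.
ΔQ = 34.5 − 38 = -3.5.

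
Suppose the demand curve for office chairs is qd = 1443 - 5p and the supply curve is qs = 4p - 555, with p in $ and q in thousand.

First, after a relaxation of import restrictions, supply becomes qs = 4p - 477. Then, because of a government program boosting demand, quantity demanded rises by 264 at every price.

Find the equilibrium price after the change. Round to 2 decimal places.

242.67

Before the shock: 1443 - 5p = 4p - 555 ⇒ 1998 = 9p ⇒ p = 222, q = 333.
With the change applied: demand qd = 1707 - 5p, supply qs = 4p - 477.
Clearing the new market: 1707 - 5p = 4p - 477, so p = 728/3 ≈ 242.6667 and q = 1481/3 ≈ 493.6667.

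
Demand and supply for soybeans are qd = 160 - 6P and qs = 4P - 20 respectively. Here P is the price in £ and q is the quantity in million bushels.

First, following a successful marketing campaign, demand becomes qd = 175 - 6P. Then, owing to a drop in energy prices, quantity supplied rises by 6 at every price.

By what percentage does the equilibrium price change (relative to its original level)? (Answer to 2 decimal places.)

+5.00

Original equilibrium: 160 - 6P = 4P - 20 gives 180 = 10P, so P = 18 and q = 52.
After the shift, demand is qd = 175 - 6P and supply is qs = 4P - 14.
Setting them equal: 175 - 6P = 4P - 14 → 189 = 10P, so P = 18.9 and q = 61.6.
%ΔP = (18.9 − 18) / 18 × 100 = +5.00%.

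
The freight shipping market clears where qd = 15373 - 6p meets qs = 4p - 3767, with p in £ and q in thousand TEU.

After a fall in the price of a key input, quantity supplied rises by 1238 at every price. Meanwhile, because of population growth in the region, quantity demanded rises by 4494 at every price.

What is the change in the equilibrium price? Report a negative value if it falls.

Before the shock: 15373 - 6p = 4p - 3767 ⇒ 19140 = 10p ⇒ p = 1914, q = 3889.
After the shift, demand is qd = 19867 - 6p and supply is qs = 4p - 2529.
New equilibrium: 19867 - 6p = 4p - 2529 ⇒ 22396 = 10p ⇒ p = 2239.6, q = 6429.4.
Δp = 2239.6 − 1914 = +325.6.

+325.6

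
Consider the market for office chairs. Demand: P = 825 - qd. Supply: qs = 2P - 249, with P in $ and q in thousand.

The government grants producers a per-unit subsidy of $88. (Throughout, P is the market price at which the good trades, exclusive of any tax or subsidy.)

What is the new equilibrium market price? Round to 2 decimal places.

Original equilibrium: 825 - P = 2P - 249 gives 1074 = 3P, so P = 358 and q = 467.
Since sellers receive the price plus the subsidy, the effective supply curve becomes qs = 2P - 73.
Clearing the new market: 825 - P = 2P - 73, so P = 898/3 ≈ 299.3333 and q = 1577/3 ≈ 525.6667.

299.33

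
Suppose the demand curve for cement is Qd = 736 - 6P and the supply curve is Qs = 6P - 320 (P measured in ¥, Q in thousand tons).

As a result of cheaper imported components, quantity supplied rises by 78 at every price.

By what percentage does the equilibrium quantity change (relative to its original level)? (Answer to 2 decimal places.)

Solve the original market: 736 - 6P = 6P - 320, hence P = 88 and Q = 208.
The shock moves the curves to Qd = 736 - 6P and Qs = 6P - 242.
Setting them equal: 736 - 6P = 6P - 242 → 978 = 12P, so P = 81.5 and Q = 247.
%ΔQ = (247 − 208) / 208 × 100 = +18.75%.

+18.75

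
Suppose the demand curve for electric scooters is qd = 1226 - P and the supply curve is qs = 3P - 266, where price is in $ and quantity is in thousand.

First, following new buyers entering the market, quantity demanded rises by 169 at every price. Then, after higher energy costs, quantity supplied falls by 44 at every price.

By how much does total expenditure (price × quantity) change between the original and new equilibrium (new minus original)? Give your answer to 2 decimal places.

Solve the original market: 1226 - P = 3P - 266, hence P = 373 and q = 853.
The shock moves the curves to qd = 1395 - P and qs = 3P - 310.
Equate the new curves: 1395 - P = 3P - 310, giving 1705 = 4P, P = 426.25, q = 968.75.
Expenditure moves from 373×853 = 318169 to 426.25×968.75 = 412929.6875; change = +94760.69.

+94760.69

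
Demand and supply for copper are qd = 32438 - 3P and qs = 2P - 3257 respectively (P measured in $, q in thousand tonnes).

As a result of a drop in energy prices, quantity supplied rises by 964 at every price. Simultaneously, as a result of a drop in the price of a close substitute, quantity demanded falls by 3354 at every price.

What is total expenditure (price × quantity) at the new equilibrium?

64371798.12

Original equilibrium: 32438 - 3P = 2P - 3257 gives 35695 = 5P, so P = 7139 and q = 11021.
The new curves are qd = 29084 - 3P (demand) and qs = 2P - 2293 (supply).
Setting them equal: 29084 - 3P = 2P - 2293 → 31377 = 5P, so P = 6275.4 and q = 10257.8.
New expenditure = 6275.4 × 10257.8 = 64371798.12.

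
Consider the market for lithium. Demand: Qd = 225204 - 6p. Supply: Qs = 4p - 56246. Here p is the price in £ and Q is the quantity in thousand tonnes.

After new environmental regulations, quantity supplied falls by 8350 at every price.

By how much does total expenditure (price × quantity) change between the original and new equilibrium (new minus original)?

-98150910

Initially, 225204 - 6p = 4p - 56246, so 281450 = 10p and p = 28145, Q = 56334.
The shock moves the curves to Qd = 225204 - 6p and Qs = 4p - 64596.
Clearing the new market: 225204 - 6p = 4p - 64596, so p = 28980 and Q = 51324.
Expenditure moves from 28145×56334 = 1585520430 to 28980×51324 = 1487369520; change = -98150910.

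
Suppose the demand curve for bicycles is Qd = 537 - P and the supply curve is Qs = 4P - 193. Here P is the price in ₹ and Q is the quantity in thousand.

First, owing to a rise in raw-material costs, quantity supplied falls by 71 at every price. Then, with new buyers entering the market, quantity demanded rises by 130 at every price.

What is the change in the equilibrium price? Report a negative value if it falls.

+40.2

Original equilibrium: 537 - P = 4P - 193 gives 730 = 5P, so P = 146 and Q = 391.
The new curves are Qd = 667 - P (demand) and Qs = 4P - 264 (supply).
Clearing the new market: 667 - P = 4P - 264, so P = 186.2 and Q = 480.8.
ΔP = 186.2 − 146 = +40.2.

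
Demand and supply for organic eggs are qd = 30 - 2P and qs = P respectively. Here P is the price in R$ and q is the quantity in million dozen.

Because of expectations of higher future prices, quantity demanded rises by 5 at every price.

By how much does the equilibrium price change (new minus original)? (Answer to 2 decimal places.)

+1.67

Solve the original market: 30 - 2P = P, hence P = 10 and q = 10.
The new curves are qd = 35 - 2P (demand) and qs = P (supply).
New equilibrium: 35 - 2P = P ⇒ 35 = 3P ⇒ P = 35/3 ≈ 11.6667, q = 35/3 ≈ 11.6667.
ΔP = 11.6667 − 10 = +1.67.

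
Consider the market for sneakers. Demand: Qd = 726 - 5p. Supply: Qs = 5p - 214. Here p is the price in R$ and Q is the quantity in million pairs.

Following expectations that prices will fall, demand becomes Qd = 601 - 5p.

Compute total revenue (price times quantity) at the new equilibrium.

15770.25

Original equilibrium: 726 - 5p = 5p - 214 gives 940 = 10p, so p = 94 and Q = 256.
The shock moves the curves to Qd = 601 - 5p and Qs = 5p - 214.
Clearing the new market: 601 - 5p = 5p - 214, so p = 81.5 and Q = 193.5.
New expenditure = 81.5 × 193.5 = 15770.25.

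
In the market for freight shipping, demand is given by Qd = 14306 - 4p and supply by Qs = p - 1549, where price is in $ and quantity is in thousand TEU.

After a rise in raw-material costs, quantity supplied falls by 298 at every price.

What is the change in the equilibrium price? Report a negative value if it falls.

Before the shock: 14306 - 4p = p - 1549 ⇒ 15855 = 5p ⇒ p = 3171, Q = 1622.
With the change applied: demand Qd = 14306 - 4p, supply Qs = p - 1847.
Setting them equal: 14306 - 4p = p - 1847 → 16153 = 5p, so p = 3230.6 and Q = 1383.6.
Δp = 3230.6 − 3171 = +59.6.

+59.6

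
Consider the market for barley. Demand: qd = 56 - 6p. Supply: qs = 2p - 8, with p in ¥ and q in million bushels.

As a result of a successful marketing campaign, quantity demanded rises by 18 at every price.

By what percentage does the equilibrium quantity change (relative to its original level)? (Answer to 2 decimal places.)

+56.25

Before the shock: 56 - 6p = 2p - 8 ⇒ 64 = 8p ⇒ p = 8, q = 8.
The new curves are qd = 74 - 6p (demand) and qs = 2p - 8 (supply).
Clearing the new market: 74 - 6p = 2p - 8, so p = 10.25 and q = 12.5.
%Δq = (12.5 − 8) / 8 × 100 = +56.25%.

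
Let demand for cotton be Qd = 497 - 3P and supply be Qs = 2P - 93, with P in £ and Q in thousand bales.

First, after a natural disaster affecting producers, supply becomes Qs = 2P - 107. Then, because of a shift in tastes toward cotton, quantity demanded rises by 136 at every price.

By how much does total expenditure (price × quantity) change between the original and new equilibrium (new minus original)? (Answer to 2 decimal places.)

Before the shock: 497 - 3P = 2P - 93 ⇒ 590 = 5P ⇒ P = 118, Q = 143.
After the shift, demand is Qd = 633 - 3P and supply is Qs = 2P - 107.
Setting them equal: 633 - 3P = 2P - 107 → 740 = 5P, so P = 148 and Q = 189.
Expenditure moves from 118×143 = 16874 to 148×189 = 27972; change = +11098.00.

+11098.00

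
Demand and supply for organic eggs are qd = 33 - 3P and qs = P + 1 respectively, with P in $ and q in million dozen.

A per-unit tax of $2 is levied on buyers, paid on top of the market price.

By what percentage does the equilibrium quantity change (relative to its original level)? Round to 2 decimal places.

-16.67

Before the shock: 33 - 3P = P + 1 ⇒ 32 = 4P ⇒ P = 8, q = 9.
Since buyers pay the price plus the tax, the effective demand curve becomes qd = 27 - 3P.
Equate the new curves: 27 - 3P = P + 1, giving 26 = 4P, P = 6.5, q = 7.5.
%Δq = (7.5 − 9) / 9 × 100 = -16.67%.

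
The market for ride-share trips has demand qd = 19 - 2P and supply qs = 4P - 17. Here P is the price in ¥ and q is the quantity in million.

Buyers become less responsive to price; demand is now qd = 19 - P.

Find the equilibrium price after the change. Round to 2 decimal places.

7.20

Initially, 19 - 2P = 4P - 17, so 36 = 6P and P = 6, q = 7.
The shock moves the curves to qd = 19 - P and qs = 4P - 17.
Clearing the new market: 19 - P = 4P - 17, so P = 7.2 and q = 11.8.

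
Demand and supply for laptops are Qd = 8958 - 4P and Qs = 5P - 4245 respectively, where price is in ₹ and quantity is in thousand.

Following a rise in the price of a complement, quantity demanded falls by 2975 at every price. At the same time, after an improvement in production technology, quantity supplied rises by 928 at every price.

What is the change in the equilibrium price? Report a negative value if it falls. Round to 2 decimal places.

Before the shock: 8958 - 4P = 5P - 4245 ⇒ 13203 = 9P ⇒ P = 1467, Q = 3090.
With the change applied: demand Qd = 5983 - 4P, supply Qs = 5P - 3317.
Clearing the new market: 5983 - 4P = 5P - 3317, so P = 3100/3 ≈ 1033.3333 and Q = 5549/3 ≈ 1849.6667.
ΔP = 1033.3333 − 1467 = -433.67.

-433.67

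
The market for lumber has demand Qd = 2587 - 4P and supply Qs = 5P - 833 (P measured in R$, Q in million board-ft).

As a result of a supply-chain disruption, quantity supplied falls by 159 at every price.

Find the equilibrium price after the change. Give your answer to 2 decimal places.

Initially, 2587 - 4P = 5P - 833, so 3420 = 9P and P = 380, Q = 1067.
With the change applied: demand Qd = 2587 - 4P, supply Qs = 5P - 992.
Equate the new curves: 2587 - 4P = 5P - 992, giving 3579 = 9P, P = 1193/3 ≈ 397.6667, Q = 2989/3 ≈ 996.3333.

397.67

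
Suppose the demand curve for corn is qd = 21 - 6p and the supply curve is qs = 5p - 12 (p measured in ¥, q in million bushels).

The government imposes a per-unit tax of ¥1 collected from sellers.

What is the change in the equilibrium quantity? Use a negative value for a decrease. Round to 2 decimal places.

Original equilibrium: 21 - 6p = 5p - 12 gives 33 = 11p, so p = 3 and q = 3.
Since sellers keep the price net of the tax, the effective supply curve becomes qs = 5p - 17.
Clearing the new market: 21 - 6p = 5p - 17, so p = 38/11 ≈ 3.4545 and q = 3/11 ≈ 0.2727.
Δq = 0.2727 − 3 = -2.73.

-2.73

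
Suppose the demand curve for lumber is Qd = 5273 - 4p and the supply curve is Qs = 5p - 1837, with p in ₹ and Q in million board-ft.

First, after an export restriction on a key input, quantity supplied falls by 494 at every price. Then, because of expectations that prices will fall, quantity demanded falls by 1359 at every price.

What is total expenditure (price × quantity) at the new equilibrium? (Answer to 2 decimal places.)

789953.95

Initially, 5273 - 4p = 5p - 1837, so 7110 = 9p and p = 790, Q = 2113.
The shock moves the curves to Qd = 3914 - 4p and Qs = 5p - 2331.
Setting them equal: 3914 - 4p = 5p - 2331 → 6245 = 9p, so p = 6245/9 ≈ 693.8889 and Q = 10246/9 ≈ 1138.4444.
New expenditure = 693.8889 × 1138.4444 = 789953.95.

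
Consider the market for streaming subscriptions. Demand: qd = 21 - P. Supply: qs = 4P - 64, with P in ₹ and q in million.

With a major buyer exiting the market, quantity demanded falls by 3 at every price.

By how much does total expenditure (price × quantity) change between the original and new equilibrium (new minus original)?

Solve the original market: 21 - P = 4P - 64, hence P = 17 and q = 4.
After the shift, demand is qd = 18 - P and supply is qs = 4P - 64.
Clearing the new market: 18 - P = 4P - 64, so P = 16.4 and q = 1.6.
Expenditure moves from 17×4 = 68 to 16.4×1.6 = 26.24; change = -41.76.

-41.76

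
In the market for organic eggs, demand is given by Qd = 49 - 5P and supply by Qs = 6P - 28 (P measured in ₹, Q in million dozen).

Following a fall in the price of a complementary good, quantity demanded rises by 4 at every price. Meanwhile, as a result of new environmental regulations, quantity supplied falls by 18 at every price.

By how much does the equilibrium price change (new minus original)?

+2

Initially, 49 - 5P = 6P - 28, so 77 = 11P and P = 7, Q = 14.
The new curves are Qd = 53 - 5P (demand) and Qs = 6P - 46 (supply).
Clearing the new market: 53 - 5P = 6P - 46, so P = 9 and Q = 8.
ΔP = 9 − 7 = +2.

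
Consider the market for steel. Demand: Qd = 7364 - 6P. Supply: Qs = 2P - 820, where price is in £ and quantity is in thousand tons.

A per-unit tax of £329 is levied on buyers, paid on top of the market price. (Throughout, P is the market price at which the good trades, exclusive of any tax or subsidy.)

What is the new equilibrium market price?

Initially, 7364 - 6P = 2P - 820, so 8184 = 8P and P = 1023, Q = 1226.
Since buyers pay the price plus the tax, the effective demand curve becomes Qd = 5390 - 6P.
Setting them equal: 5390 - 6P = 2P - 820 → 6210 = 8P, so P = 776.25 and Q = 732.5.

776.25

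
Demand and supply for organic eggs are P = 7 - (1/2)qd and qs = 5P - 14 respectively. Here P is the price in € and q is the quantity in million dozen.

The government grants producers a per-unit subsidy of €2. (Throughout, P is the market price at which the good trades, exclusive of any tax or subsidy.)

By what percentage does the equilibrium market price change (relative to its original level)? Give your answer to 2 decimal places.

Original equilibrium: 14 - 2P = 5P - 14 gives 28 = 7P, so P = 4 and q = 6.
Since sellers receive the price plus the subsidy, the effective supply curve becomes qs = 5P - 4.
Equate the new curves: 14 - 2P = 5P - 4, giving 18 = 7P, P = 18/7 ≈ 2.5714, q = 62/7 ≈ 8.8571.
%ΔP = (2.5714 − 4) / 4 × 100 = -35.71%.

-35.71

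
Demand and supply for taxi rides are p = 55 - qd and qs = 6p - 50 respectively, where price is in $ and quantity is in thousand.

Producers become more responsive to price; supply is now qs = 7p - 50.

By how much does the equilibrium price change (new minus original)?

Initially, 55 - p = 6p - 50, so 105 = 7p and p = 15, q = 40.
The shock moves the curves to qd = 55 - p and qs = 7p - 50.
New equilibrium: 55 - p = 7p - 50 ⇒ 105 = 8p ⇒ p = 13.125, q = 41.875.
Δp = 13.125 − 15 = -1.875.

-1.875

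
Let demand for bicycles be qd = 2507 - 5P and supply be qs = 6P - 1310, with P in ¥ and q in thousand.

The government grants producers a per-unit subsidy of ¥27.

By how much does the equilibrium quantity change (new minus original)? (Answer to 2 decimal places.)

Original equilibrium: 2507 - 5P = 6P - 1310 gives 3817 = 11P, so P = 347 and q = 772.
Since sellers receive the price plus the subsidy, the effective supply curve becomes qs = 6P - 1148.
Equate the new curves: 2507 - 5P = 6P - 1148, giving 3655 = 11P, P = 3655/11 ≈ 332.2727, q = 9302/11 ≈ 845.6364.
Δq = 845.6364 − 772 = +73.64.

+73.64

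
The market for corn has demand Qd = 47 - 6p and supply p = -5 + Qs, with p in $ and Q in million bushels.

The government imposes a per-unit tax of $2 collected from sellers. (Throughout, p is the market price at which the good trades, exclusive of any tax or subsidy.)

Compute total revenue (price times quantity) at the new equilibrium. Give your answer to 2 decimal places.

58.37

Original equilibrium: 47 - 6p = p + 5 gives 42 = 7p, so p = 6 and Q = 11.
Since sellers keep the price net of the tax, the effective supply curve becomes Qs = p + 3.
New equilibrium: 47 - 6p = p + 3 ⇒ 44 = 7p ⇒ p = 44/7 ≈ 6.2857, Q = 65/7 ≈ 9.2857.
New expenditure = 6.2857 × 9.2857 = 58.37.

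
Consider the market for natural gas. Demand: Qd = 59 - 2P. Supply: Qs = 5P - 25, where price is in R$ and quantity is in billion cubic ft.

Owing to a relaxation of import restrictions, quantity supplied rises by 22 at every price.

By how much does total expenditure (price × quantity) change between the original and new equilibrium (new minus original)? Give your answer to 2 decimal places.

Before the shock: 59 - 2P = 5P - 25 ⇒ 84 = 7P ⇒ P = 12, Q = 35.
The shock moves the curves to Qd = 59 - 2P and Qs = 5P - 3.
Equate the new curves: 59 - 2P = 5P - 3, giving 62 = 7P, P = 62/7 ≈ 8.8571, Q = 289/7 ≈ 41.2857.
Expenditure moves from 12×35 = 420 to 8.8571×41.2857 = 365.6735; change = -54.33.

-54.33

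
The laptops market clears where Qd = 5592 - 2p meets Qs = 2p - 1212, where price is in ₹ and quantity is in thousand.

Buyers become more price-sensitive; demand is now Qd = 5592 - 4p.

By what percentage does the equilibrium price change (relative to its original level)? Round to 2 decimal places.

Initially, 5592 - 2p = 2p - 1212, so 6804 = 4p and p = 1701, Q = 2190.
With the change applied: demand Qd = 5592 - 4p, supply Qs = 2p - 1212.
Setting them equal: 5592 - 4p = 2p - 1212 → 6804 = 6p, so p = 1134 and Q = 1056.
%Δp = (1134 − 1701) / 1701 × 100 = -33.33%.

-33.33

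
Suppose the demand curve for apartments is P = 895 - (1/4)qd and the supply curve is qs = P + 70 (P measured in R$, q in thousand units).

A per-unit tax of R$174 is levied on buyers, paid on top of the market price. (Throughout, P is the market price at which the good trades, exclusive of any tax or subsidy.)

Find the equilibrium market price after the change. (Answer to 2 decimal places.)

Solve the original market: 3580 - 4P = P + 70, hence P = 702 and q = 772.
Since buyers pay the price plus the tax, the effective demand curve becomes qd = 2884 - 4P.
New equilibrium: 2884 - 4P = P + 70 ⇒ 2814 = 5P ⇒ P = 562.8, q = 632.8.

562.80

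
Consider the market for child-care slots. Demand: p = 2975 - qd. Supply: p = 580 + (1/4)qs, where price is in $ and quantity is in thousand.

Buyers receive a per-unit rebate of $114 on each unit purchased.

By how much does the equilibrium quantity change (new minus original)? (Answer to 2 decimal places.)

Original equilibrium: 2975 - p = 4p - 2320 gives 5295 = 5p, so p = 1059 and q = 1916.
Since buyers' out-of-pocket price is the market price minus the rebate, the effective demand curve becomes qd = 3089 - p.
Clearing the new market: 3089 - p = 4p - 2320, so p = 1081.8 and q = 2007.2.
Δq = 2007.2 − 1916 = +91.20.

+91.20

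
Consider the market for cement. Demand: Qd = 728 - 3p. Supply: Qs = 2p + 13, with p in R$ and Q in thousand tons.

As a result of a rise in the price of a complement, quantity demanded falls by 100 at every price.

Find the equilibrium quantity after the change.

259

Initially, 728 - 3p = 2p + 13, so 715 = 5p and p = 143, Q = 299.
After the shift, demand is Qd = 628 - 3p and supply is Qs = 2p + 13.
New equilibrium: 628 - 3p = 2p + 13 ⇒ 615 = 5p ⇒ p = 123, Q = 259.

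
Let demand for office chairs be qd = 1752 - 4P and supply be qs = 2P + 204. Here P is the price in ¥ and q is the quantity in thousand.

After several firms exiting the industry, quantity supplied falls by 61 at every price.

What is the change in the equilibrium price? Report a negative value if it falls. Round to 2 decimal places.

+10.17

Original equilibrium: 1752 - 4P = 2P + 204 gives 1548 = 6P, so P = 258 and q = 720.
With the change applied: demand qd = 1752 - 4P, supply qs = 2P + 143.
New equilibrium: 1752 - 4P = 2P + 143 ⇒ 1609 = 6P ⇒ P = 1609/6 ≈ 268.1667, q = 2038/3 ≈ 679.3333.
ΔP = 268.1667 − 258 = +10.17.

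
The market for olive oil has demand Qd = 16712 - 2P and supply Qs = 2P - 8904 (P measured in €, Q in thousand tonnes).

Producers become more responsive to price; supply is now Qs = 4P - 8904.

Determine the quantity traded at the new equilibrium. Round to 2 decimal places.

8173.33

Before the shock: 16712 - 2P = 2P - 8904 ⇒ 25616 = 4P ⇒ P = 6404, Q = 3904.
The new curves are Qd = 16712 - 2P (demand) and Qs = 4P - 8904 (supply).
Clearing the new market: 16712 - 2P = 4P - 8904, so P = 12808/3 ≈ 4269.3333 and Q = 24520/3 ≈ 8173.3333.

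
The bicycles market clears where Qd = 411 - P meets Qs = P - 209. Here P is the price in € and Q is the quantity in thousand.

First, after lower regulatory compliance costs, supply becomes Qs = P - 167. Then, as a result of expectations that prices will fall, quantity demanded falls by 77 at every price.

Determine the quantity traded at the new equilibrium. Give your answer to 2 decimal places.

Solve the original market: 411 - P = P - 209, hence P = 310 and Q = 101.
With the change applied: demand Qd = 334 - P, supply Qs = P - 167.
Equate the new curves: 334 - P = P - 167, giving 501 = 2P, P = 250.5, Q = 83.5.

83.50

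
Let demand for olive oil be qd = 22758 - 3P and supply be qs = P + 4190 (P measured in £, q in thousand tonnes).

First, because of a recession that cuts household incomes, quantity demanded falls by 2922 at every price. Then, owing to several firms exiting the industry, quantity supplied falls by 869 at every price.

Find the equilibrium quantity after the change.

Solve the original market: 22758 - 3P = P + 4190, hence P = 4642 and q = 8832.
After the shift, demand is qd = 19836 - 3P and supply is qs = P + 3321.
Clearing the new market: 19836 - 3P = P + 3321, so P = 4128.75 and q = 7449.75.

7449.75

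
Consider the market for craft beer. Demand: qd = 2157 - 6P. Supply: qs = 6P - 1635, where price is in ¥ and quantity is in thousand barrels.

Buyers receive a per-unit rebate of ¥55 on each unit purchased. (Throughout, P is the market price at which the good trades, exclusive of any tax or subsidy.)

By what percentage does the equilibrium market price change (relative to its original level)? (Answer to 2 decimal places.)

+8.70

Solve the original market: 2157 - 6P = 6P - 1635, hence P = 316 and q = 261.
Since buyers' out-of-pocket price is the market price minus the rebate, the effective demand curve becomes qd = 2487 - 6P.
Clearing the new market: 2487 - 6P = 6P - 1635, so P = 343.5 and q = 426.
%ΔP = (343.5 − 316) / 316 × 100 = +8.70%.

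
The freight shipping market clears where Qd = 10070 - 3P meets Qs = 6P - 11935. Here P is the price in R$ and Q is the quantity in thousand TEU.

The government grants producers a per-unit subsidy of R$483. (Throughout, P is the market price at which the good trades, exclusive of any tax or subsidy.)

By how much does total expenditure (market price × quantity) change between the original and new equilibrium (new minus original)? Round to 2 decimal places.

+1170148.00

Initially, 10070 - 3P = 6P - 11935, so 22005 = 9P and P = 2445, Q = 2735.
Since sellers receive the price plus the subsidy, the effective supply curve becomes Qs = 6P - 9037.
Clearing the new market: 10070 - 3P = 6P - 9037, so P = 2123 and Q = 3701.
Expenditure moves from 2445×2735 = 6687075 to 2123×3701 = 7857223; change = +1170148.00.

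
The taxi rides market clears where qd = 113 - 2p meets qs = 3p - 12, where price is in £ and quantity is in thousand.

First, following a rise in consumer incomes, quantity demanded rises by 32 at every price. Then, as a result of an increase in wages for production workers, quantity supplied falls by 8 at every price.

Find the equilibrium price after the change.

33

Original equilibrium: 113 - 2p = 3p - 12 gives 125 = 5p, so p = 25 and q = 63.
The shock moves the curves to qd = 145 - 2p and qs = 3p - 20.
Equate the new curves: 145 - 2p = 3p - 20, giving 165 = 5p, p = 33, q = 79.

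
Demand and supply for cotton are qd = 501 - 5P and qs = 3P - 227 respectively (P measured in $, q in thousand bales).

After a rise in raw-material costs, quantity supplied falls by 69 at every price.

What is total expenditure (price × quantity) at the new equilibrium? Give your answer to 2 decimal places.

Solve the original market: 501 - 5P = 3P - 227, hence P = 91 and q = 46.
With the change applied: demand qd = 501 - 5P, supply qs = 3P - 296.
New equilibrium: 501 - 5P = 3P - 296 ⇒ 797 = 8P ⇒ P = 99.625, q = 2.875.
New expenditure = 99.625 × 2.875 = 286.42.

286.42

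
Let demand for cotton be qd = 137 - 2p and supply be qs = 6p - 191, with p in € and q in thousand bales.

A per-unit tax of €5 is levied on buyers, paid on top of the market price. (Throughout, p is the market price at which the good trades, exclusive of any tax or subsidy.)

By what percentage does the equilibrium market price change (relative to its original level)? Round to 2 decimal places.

Before the shock: 137 - 2p = 6p - 191 ⇒ 328 = 8p ⇒ p = 41, q = 55.
Since buyers pay the price plus the tax, the effective demand curve becomes qd = 127 - 2p.
Clearing the new market: 127 - 2p = 6p - 191, so p = 39.75 and q = 47.5.
%Δp = (39.75 − 41) / 41 × 100 = -3.05%.

-3.05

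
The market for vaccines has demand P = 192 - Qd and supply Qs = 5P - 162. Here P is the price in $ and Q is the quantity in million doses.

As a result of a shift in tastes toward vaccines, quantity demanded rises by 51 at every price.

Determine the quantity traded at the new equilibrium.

Initially, 192 - P = 5P - 162, so 354 = 6P and P = 59, Q = 133.
The new curves are Qd = 243 - P (demand) and Qs = 5P - 162 (supply).
Clearing the new market: 243 - P = 5P - 162, so P = 67.5 and Q = 175.5.

175.5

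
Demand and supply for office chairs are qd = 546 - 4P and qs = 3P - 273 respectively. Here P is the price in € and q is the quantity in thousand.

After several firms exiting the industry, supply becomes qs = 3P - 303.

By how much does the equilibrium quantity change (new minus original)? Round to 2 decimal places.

Initially, 546 - 4P = 3P - 273, so 819 = 7P and P = 117, q = 78.
The new curves are qd = 546 - 4P (demand) and qs = 3P - 303 (supply).
Setting them equal: 546 - 4P = 3P - 303 → 849 = 7P, so P = 849/7 ≈ 121.2857 and q = 426/7 ≈ 60.8571.
Δq = 60.8571 − 78 = -17.14.

-17.14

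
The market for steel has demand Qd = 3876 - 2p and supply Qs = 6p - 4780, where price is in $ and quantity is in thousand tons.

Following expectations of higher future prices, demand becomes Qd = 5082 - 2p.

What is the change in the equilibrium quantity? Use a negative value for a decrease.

+904.5

Initially, 3876 - 2p = 6p - 4780, so 8656 = 8p and p = 1082, Q = 1712.
The shock moves the curves to Qd = 5082 - 2p and Qs = 6p - 4780.
Equate the new curves: 5082 - 2p = 6p - 4780, giving 9862 = 8p, p = 1232.75, Q = 2616.5.
ΔQ = 2616.5 − 1712 = +904.5.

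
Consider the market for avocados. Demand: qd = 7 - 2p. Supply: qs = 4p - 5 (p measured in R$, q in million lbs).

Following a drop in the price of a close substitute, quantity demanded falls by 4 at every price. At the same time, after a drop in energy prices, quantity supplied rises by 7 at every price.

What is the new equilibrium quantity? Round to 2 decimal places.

Before the shock: 7 - 2p = 4p - 5 ⇒ 12 = 6p ⇒ p = 2, q = 3.
With the change applied: demand qd = 3 - 2p, supply qs = 4p + 2.
Clearing the new market: 3 - 2p = 4p + 2, so p = 1/6 ≈ 0.1667 and q = 8/3 ≈ 2.6667.

2.67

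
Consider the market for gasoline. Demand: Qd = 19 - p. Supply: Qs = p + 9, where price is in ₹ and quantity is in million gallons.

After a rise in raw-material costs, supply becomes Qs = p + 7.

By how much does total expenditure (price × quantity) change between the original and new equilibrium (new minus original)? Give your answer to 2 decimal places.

+8.00

Before the shock: 19 - p = p + 9 ⇒ 10 = 2p ⇒ p = 5, Q = 14.
The shock moves the curves to Qd = 19 - p and Qs = p + 7.
Clearing the new market: 19 - p = p + 7, so p = 6 and Q = 13.
Expenditure moves from 5×14 = 70 to 6×13 = 78; change = +8.00.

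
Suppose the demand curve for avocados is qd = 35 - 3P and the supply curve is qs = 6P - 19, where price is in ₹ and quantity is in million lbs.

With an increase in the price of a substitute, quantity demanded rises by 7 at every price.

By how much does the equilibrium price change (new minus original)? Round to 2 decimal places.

+0.78

Original equilibrium: 35 - 3P = 6P - 19 gives 54 = 9P, so P = 6 and q = 17.
The new curves are qd = 42 - 3P (demand) and qs = 6P - 19 (supply).
Clearing the new market: 42 - 3P = 6P - 19, so P = 61/9 ≈ 6.7778 and q = 65/3 ≈ 21.6667.
ΔP = 6.7778 − 6 = +0.78.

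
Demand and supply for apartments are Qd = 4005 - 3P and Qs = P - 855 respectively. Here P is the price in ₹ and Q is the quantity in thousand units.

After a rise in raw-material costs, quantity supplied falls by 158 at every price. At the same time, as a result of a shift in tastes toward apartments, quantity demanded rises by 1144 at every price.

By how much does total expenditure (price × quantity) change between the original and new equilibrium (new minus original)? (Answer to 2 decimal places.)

+375213.75

Original equilibrium: 4005 - 3P = P - 855 gives 4860 = 4P, so P = 1215 and Q = 360.
The shock moves the curves to Qd = 5149 - 3P and Qs = P - 1013.
Equate the new curves: 5149 - 3P = P - 1013, giving 6162 = 4P, P = 1540.5, Q = 527.5.
Expenditure moves from 1215×360 = 437400 to 1540.5×527.5 = 812613.75; change = +375213.75.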